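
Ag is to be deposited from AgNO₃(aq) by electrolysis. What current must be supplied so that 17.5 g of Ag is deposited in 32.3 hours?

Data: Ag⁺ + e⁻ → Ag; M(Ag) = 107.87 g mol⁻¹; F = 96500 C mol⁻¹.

n(Ag) = 17.5 / 107.87 = 0.1622 mol.
n(e⁻) = 1 × 0.1622 = 0.1622 mol.
Q = n(e⁻)·F = 0.1622 × 96500 = 15660 C.
I = Q/t = 15660 / 116280 s = 0.135 A.

0.135 A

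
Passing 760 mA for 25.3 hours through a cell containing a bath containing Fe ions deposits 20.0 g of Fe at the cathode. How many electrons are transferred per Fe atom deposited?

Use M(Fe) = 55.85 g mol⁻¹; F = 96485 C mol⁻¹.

Q = I·t = 0.7600 A × 91080 s = 69220 C, so n(e⁻) = 69220/96485 = 0.7174 mol.
n(Fe) deposited = 20.0 / 55.85 = 0.3581 mol.
Electrons per atom = n(e⁻)/n(Fe) = 0.7174 / 0.3581 = 2.00 ≈ 2, so the ion is Fe²⁺.

2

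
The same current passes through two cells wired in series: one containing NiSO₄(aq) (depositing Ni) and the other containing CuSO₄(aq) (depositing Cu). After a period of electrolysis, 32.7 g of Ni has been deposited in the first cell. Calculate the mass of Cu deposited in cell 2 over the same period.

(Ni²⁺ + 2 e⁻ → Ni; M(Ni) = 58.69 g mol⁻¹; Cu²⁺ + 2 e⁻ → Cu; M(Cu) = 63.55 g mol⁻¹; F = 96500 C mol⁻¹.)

n(Ni) = 32.7 / 58.69 = 0.5572 mol.
Since Ni²⁺ + 2 e⁻ → Ni, n(e⁻) passed = 2 × 0.5572 = 1.114 mol.
Cells in series carry the same charge, so the same 1.114 mol of electrons passes through cell 2.
Cu²⁺ + 2 e⁻ → Cu, so n(Cu) = 1.114 / 2 = 0.5572 mol.
m(Cu) = 0.5572 × 63.55 = 35.4 g.

35.4 g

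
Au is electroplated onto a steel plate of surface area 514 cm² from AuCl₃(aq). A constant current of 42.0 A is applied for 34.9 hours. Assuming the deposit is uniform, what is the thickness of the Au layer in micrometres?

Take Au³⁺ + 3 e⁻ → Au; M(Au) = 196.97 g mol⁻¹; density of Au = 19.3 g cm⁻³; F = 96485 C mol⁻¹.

3620 μm

Q = I·t = 42.00 × 125640 = 5277000 C; n(e⁻) = 54.69 mol.
n(Au) = n(e⁻)/3 = 18.23 mol, so m = 18.23 × 196.97 = 3591 g.
Volume = m/ρ = 3591 / 19.3 = 186.1 cm³.
Thickness = V/A = 186.1 / 514 = 0.362 cm = 3620 μm.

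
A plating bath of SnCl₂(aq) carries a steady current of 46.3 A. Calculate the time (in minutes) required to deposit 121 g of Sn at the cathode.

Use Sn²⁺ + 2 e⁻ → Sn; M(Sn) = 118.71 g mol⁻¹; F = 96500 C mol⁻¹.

70.8 min

n(Sn) = m/M = 121 / 118.71 = 1.019 mol.
Each Sn atom requires 2 electrons, so n(e⁻) = 2 × 1.019 = 2.039 mol.
Q = n(e⁻)·F = 2.039 × 96500 = 196700 C.
t = Q/I = 196700 / 46.30 A = 4249 s = 70.8 min.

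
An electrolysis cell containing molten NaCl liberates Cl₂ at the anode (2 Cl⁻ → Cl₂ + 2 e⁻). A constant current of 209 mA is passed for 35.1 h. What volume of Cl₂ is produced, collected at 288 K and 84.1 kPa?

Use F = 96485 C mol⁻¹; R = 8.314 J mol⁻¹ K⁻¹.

3.90 L

Q = I·t = 0.2090 A × 126360 s = 26410 C.
n(e⁻) = Q/F = 26410 / 96485 = 0.2737 mol.
2 electrons are transferred per Cl₂ molecule, so n(Cl₂) = 0.2737 / 2 = 0.1369 mol.
V = nRT/P = (0.1369 × 8.314 × 288) / (84.1 × 10³ Pa) = 0.00390 m³ = 3.90 L.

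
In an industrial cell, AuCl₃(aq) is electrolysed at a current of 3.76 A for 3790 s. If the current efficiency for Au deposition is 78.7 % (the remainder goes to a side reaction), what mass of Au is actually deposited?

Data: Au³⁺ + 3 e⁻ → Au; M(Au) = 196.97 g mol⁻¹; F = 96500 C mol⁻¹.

7.63 g

Q = I·t = 3.760 × 3790.0 = 14250 C.
n(e⁻) = 14250/96500 = 0.1477 mol; theoretically n(Au) = 0.1477/3 = 0.04922 mol, m_theo = 9.696 g.
At 78.7 % efficiency, m_actual = 0.787 × 9.696 = 7.63 g.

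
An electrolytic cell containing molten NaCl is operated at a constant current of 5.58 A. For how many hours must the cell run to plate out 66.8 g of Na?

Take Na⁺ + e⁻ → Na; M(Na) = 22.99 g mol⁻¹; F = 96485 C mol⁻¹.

n(Na) = m/M = 66.8 / 22.99 = 2.906 mol.
Each Na atom requires 1 electron, so n(e⁻) = 1 × 2.906 = 2.906 mol.
Q = n(e⁻)·F = 2.906 × 96485 = 280300 C.
t = Q/I = 280300 / 5.580 A = 50240 s = 14.0 h.

14.0 h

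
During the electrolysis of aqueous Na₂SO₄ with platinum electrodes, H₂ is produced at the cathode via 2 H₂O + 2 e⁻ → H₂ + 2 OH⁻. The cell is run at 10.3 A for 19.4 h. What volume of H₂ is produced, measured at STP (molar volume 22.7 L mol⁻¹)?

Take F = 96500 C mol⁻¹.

Q = I·t = 10.30 A × 69840 s = 719400 C.
n(e⁻) = Q/F = 719400 / 96500 = 7.454 mol.
2 electrons are transferred per H₂ molecule, so n(H₂) = 7.454 / 2 = 3.727 mol.
V = n × V_m = 3.727 × 22.7 = 84.6 L.

84.6 L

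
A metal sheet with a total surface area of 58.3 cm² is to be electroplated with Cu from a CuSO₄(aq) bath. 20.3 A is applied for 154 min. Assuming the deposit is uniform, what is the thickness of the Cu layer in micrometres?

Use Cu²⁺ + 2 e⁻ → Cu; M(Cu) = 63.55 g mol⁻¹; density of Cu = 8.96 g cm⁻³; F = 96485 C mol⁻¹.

1180 μm

Q = I·t = 20.30 × 9240.0 = 187600 C; n(e⁻) = 1.944 mol.
n(Cu) = n(e⁻)/2 = 0.9720 mol, so m = 0.9720 × 63.55 = 61.77 g.
Volume = m/ρ = 61.77 / 8.96 = 6.894 cm³.
Thickness = V/A = 6.894 / 58.3 = 0.118 cm = 1180 μm.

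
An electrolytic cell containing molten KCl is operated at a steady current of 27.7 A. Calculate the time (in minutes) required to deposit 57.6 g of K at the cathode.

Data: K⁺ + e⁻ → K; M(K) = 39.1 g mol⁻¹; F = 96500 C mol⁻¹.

n(K) = m/M = 57.6 / 39.1 = 1.473 mol.
Each K atom requires 1 electron, so n(e⁻) = 1 × 1.473 = 1.473 mol.
Q = n(e⁻)·F = 1.473 × 96500 = 142200 C.
t = Q/I = 142200 / 27.70 A = 5132 s = 85.5 min.

85.5 min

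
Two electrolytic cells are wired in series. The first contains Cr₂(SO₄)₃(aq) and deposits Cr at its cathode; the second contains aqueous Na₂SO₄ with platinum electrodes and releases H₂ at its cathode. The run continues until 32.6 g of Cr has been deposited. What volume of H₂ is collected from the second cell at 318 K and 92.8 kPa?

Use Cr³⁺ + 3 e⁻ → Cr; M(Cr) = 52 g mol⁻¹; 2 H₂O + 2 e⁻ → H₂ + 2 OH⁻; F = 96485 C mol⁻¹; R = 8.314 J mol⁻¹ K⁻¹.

n(Cr) = 32.6 / 52 = 0.6269 mol, so n(e⁻) = 3 × 0.6269 = 1.881 mol.
The cells are in series, so the same 1.881 mol of electrons passes through the second cell.
2 H₂O + 2 e⁻ → H₂ + 2 OH⁻ — 2 mol e⁻ per mol H₂, so n(H₂) = 1.881/2 = 0.9404 mol.
V = nRT/P = (0.9404 × 8.314 × 318) / (92.8 × 10³) = 0.0268 m³ = 26.8 L.

26.8 L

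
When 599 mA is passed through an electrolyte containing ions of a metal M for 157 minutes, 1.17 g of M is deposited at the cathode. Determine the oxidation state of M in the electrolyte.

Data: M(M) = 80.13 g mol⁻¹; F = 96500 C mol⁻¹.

Q = I·t = 0.5990 A × 9420.0 s = 5643 C, so n(e⁻) = 5643/96500 = 0.05847 mol.
n(M) deposited = 1.17 / 80.13 = 0.01460 mol.
Electrons per atom = n(e⁻)/n(M) = 0.05847 / 0.01460 = 4.00 ≈ 4, so the ion is M⁴⁺.

+4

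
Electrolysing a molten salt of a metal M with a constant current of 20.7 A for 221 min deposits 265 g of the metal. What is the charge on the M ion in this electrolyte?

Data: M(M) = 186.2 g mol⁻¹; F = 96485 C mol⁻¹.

+2

Q = I·t = 20.70 A × 13260 s = 274500 C, so n(e⁻) = 274500/96485 = 2.845 mol.
n(M) deposited = 265 / 186.2 = 1.423 mol.
Electrons per atom = n(e⁻)/n(M) = 2.845 / 1.423 = 2.00 ≈ 2, so the ion is M²⁺.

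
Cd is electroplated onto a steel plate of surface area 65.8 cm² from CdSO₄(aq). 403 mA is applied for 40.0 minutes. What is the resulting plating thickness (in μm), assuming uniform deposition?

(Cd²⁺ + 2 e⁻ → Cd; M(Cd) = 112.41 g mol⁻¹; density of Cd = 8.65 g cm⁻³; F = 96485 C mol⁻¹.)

9.90 μm

Q = I·t = 0.4030 × 2400.0 = 967.2 C; n(e⁻) = 0.01002 mol.
n(Cd) = n(e⁻)/2 = 0.005012 mol, so m = 0.005012 × 112.41 = 0.5634 g.
Volume = m/ρ = 0.5634 / 8.65 = 0.06514 cm³.
Thickness = V/A = 0.06514 / 65.8 = 9.90 × 10⁻⁴ cm = 9.90 μm.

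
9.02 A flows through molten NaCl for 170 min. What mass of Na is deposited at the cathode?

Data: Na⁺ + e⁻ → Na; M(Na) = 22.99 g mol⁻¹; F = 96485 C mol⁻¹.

Q = I·t = 9.020 A × 10200 s = 92000 C.
n(e⁻) = Q/F = 92000 / 96485 = 0.9536 mol.
Na⁺ + e⁻ → Na, so n(Na) = n(e⁻)/1 = 0.9536 mol.
m = n·M = 0.9536 × 22.99 = 21.9 g.

21.9 g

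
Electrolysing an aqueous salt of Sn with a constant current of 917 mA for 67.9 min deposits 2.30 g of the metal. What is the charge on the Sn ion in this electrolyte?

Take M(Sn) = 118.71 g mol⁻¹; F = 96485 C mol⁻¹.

+2

Q = I·t = 0.9170 A × 4074.0 s = 3736 C, so n(e⁻) = 3736/96485 = 0.03872 mol.
n(Sn) deposited = 2.30 / 118.71 = 0.01937 mol.
Electrons per atom = n(e⁻)/n(Sn) = 0.03872 / 0.01937 = 2.00 ≈ 2, so the ion is Sn²⁺.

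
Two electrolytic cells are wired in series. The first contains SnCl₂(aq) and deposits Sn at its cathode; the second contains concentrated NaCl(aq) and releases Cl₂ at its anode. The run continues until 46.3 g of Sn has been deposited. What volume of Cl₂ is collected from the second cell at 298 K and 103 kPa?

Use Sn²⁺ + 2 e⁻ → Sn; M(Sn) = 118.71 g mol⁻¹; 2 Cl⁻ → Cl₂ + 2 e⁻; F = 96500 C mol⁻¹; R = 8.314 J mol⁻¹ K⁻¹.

n(Sn) = 46.3 / 118.71 = 0.3900 mol, so n(e⁻) = 2 × 0.3900 = 0.7801 mol.
The cells are in series, so the same 0.7801 mol of electrons passes through the second cell.
2 Cl⁻ → Cl₂ + 2 e⁻ — 2 mol e⁻ per mol Cl₂, so n(Cl₂) = 0.7801/2 = 0.3900 mol.
V = nRT/P = (0.3900 × 8.314 × 298) / (103 × 10³) = 0.00938 m³ = 9.38 L.

9.38 L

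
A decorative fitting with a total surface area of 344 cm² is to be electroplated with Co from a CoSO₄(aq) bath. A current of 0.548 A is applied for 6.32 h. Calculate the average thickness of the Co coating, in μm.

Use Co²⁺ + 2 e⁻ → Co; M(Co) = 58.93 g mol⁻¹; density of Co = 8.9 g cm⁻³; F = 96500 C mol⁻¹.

Q = I·t = 0.5480 × 22752 = 12470 C; n(e⁻) = 0.1292 mol.
n(Co) = n(e⁻)/2 = 0.06460 mol, so m = 0.06460 × 58.93 = 3.807 g.
Volume = m/ρ = 3.807 / 8.9 = 0.4277 cm³.
Thickness = V/A = 0.4277 / 344 = 0.00124 cm = 12.4 μm.

12.4 μm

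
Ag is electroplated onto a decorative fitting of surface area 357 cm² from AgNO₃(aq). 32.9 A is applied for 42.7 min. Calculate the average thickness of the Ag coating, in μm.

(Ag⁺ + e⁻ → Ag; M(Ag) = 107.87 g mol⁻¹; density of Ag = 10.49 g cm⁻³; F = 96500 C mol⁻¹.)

252 μm

Q = I·t = 32.90 × 2562.0 = 84290 C; n(e⁻) = 0.8735 mol.
n(Ag) = n(e⁻)/1 = 0.8735 mol, so m = 0.8735 × 107.87 = 94.22 g.
Volume = m/ρ = 94.22 / 10.49 = 8.982 cm³.
Thickness = V/A = 8.982 / 357 = 0.0252 cm = 252 μm.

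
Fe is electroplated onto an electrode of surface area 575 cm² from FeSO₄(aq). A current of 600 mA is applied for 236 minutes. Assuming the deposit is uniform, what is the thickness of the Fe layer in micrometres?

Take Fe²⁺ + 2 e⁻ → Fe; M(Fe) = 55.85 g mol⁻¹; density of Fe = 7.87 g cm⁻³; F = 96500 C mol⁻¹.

5.43 μm

Q = I·t = 0.6000 × 14160 = 8496 C; n(e⁻) = 0.08804 mol.
n(Fe) = n(e⁻)/2 = 0.04402 mol, so m = 0.04402 × 55.85 = 2.459 g.
Volume = m/ρ = 2.459 / 7.87 = 0.3124 cm³.
Thickness = V/A = 0.3124 / 575 = 5.43 × 10⁻⁴ cm = 5.43 μm.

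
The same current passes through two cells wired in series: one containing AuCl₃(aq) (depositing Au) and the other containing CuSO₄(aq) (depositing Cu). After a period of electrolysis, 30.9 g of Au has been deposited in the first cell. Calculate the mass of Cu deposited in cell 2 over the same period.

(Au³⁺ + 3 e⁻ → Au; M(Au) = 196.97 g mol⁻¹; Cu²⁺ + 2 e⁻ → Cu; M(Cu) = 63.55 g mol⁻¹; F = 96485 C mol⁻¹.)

n(Au) = 30.9 / 196.97 = 0.1569 mol.
Since Au³⁺ + 3 e⁻ → Au, n(e⁻) passed = 3 × 0.1569 = 0.4706 mol.
Cells in series carry the same charge, so the same 0.4706 mol of electrons passes through cell 2.
Cu²⁺ + 2 e⁻ → Cu, so n(Cu) = 0.4706 / 2 = 0.2353 mol.
m(Cu) = 0.2353 × 63.55 = 15.0 g.

15.0 g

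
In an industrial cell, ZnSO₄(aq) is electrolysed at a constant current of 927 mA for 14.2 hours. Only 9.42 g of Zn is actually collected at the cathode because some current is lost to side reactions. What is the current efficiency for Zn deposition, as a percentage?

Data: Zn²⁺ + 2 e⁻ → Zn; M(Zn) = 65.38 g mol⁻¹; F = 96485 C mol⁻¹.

58.7 %

Q = I·t = 0.9270 × 51120 = 47390 C; n(e⁻) = 47390/96485 = 0.4911 mol.
Theoretical n(Zn) = n(e⁻)/2 = 0.2456 mol, i.e. m_theo = 0.2456 × 65.38 = 16.06 g.
Efficiency = m_actual / m_theo = 9.42 / 16.06 = 58.7 %.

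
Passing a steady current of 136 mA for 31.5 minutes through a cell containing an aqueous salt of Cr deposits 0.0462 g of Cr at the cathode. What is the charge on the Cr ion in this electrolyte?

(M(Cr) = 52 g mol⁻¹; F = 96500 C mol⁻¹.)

Q = I·t = 0.1360 A × 1890.0 s = 257.0 C, so n(e⁻) = 257.0/96500 = 0.002664 mol.
n(Cr) deposited = 0.0462 / 52 = 0.0008885 mol.
Electrons per atom = n(e⁻)/n(Cr) = 0.002664 / 0.0008885 = 3.00 ≈ 3, so the ion is Cr³⁺.

+3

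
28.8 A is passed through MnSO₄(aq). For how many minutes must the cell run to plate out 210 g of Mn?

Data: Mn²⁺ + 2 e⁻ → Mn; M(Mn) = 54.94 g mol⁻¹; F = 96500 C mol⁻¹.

n(Mn) = m/M = 210 / 54.94 = 3.822 mol.
Each Mn atom requires 2 electrons, so n(e⁻) = 2 × 3.822 = 7.645 mol.
Q = n(e⁻)·F = 7.645 × 96500 = 737700 C.
t = Q/I = 737700 / 28.80 A = 25620 s = 427 min.

427 min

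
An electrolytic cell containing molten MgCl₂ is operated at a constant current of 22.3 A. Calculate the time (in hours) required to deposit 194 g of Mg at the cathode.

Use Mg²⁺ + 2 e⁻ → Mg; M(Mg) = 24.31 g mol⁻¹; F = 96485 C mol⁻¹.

n(Mg) = m/M = 194 / 24.31 = 7.980 mol.
Each Mg atom requires 2 electrons, so n(e⁻) = 2 × 7.980 = 15.96 mol.
Q = n(e⁻)·F = 15.96 × 96485 = 1540000 C.
t = Q/I = 1540000 / 22.30 A = 69060 s = 19.2 h.

19.2 h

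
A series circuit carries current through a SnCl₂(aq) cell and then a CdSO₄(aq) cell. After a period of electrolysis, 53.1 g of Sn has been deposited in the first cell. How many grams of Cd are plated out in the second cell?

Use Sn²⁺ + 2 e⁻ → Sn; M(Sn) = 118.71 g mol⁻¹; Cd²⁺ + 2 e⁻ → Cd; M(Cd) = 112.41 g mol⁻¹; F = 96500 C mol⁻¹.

n(Sn) = 53.1 / 118.71 = 0.4473 mol.
Since Sn²⁺ + 2 e⁻ → Sn, n(e⁻) passed = 2 × 0.4473 = 0.8946 mol.
Cells in series carry the same charge, so the same 0.8946 mol of electrons passes through cell 2.
Cd²⁺ + 2 e⁻ → Cd, so n(Cd) = 0.8946 / 2 = 0.4473 mol.
m(Cd) = 0.4473 × 112.41 = 50.3 g.

50.3 g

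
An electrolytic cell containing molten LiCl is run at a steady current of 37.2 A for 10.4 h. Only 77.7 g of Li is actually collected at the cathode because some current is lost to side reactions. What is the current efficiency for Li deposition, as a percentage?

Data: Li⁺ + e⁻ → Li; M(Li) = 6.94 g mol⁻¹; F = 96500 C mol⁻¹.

Q = I·t = 37.20 × 37440 = 1393000 C; n(e⁻) = 1393000/96500 = 14.43 mol.
Theoretical n(Li) = n(e⁻)/1 = 14.43 mol, i.e. m_theo = 14.43 × 6.94 = 100.2 g.
Efficiency = m_actual / m_theo = 77.7 / 100.2 = 77.6 %.

77.6 %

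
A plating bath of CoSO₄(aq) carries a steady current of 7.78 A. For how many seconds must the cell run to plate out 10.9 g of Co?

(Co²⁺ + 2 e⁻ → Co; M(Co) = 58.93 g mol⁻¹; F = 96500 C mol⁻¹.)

4590 s

n(Co) = m/M = 10.9 / 58.93 = 0.1850 mol.
Each Co atom requires 2 electrons, so n(e⁻) = 2 × 0.1850 = 0.3699 mol.
Q = n(e⁻)·F = 0.3699 × 96500 = 35700 C.
t = Q/I = 35700 / 7.780 A = 4588 s.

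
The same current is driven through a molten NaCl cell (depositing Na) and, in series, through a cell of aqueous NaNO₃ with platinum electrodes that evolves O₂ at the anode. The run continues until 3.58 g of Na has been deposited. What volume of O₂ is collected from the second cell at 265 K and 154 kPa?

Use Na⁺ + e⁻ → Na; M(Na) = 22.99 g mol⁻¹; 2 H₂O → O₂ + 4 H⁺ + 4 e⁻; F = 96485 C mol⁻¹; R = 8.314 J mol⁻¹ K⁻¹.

n(Na) = 3.58 / 22.99 = 0.1557 mol, so n(e⁻) = 1 × 0.1557 = 0.1557 mol.
The cells are in series, so the same 0.1557 mol of electrons passes through the second cell.
2 H₂O → O₂ + 4 H⁺ + 4 e⁻ — 4 mol e⁻ per mol O₂, so n(O₂) = 0.1557/4 = 0.03893 mol.
V = nRT/P = (0.03893 × 8.314 × 265) / (154 × 10³) = 5.57 × 10⁻⁴ m³ = 0.557 L.

0.557 L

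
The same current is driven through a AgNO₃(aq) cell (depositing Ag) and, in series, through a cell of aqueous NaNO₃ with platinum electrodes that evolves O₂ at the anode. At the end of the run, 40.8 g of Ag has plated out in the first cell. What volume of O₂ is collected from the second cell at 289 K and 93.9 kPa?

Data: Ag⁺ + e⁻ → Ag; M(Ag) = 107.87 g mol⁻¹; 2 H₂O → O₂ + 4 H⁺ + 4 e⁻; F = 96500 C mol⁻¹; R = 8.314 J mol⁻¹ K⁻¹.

n(Ag) = 40.8 / 107.87 = 0.3782 mol, so n(e⁻) = 1 × 0.3782 = 0.3782 mol.
The cells are in series, so the same 0.3782 mol of electrons passes through the second cell.
2 H₂O → O₂ + 4 H⁺ + 4 e⁻ — 4 mol e⁻ per mol O₂, so n(O₂) = 0.3782/4 = 0.09456 mol.
V = nRT/P = (0.09456 × 8.314 × 289) / (93.9 × 10³) = 0.00242 m³ = 2.42 L.

2.42 L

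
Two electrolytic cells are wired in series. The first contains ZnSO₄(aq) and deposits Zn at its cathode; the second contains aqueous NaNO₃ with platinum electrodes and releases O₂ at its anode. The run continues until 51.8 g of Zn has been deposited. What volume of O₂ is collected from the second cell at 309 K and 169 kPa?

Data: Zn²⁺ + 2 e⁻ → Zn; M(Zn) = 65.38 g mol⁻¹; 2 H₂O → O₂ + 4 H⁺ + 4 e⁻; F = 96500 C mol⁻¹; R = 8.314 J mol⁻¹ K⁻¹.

n(Zn) = 51.8 / 65.38 = 0.7923 mol, so n(e⁻) = 2 × 0.7923 = 1.585 mol.
The cells are in series, so the same 1.585 mol of electrons passes through the second cell.
2 H₂O → O₂ + 4 H⁺ + 4 e⁻ — 4 mol e⁻ per mol O₂, so n(O₂) = 1.585/4 = 0.3961 mol.
V = nRT/P = (0.3961 × 8.314 × 309) / (169 × 10³) = 0.00602 m³ = 6.02 L.

6.02 L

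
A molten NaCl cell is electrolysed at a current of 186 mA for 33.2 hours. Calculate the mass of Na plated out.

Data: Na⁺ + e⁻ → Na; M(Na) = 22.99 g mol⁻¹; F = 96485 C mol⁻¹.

Q = I·t = 0.1860 A × 119520 s = 22230 C.
n(e⁻) = Q/F = 22230 / 96485 = 0.2304 mol.
Na⁺ + e⁻ → Na, so n(Na) = n(e⁻)/1 = 0.2304 mol.
m = n·M = 0.2304 × 22.99 = 5.30 g.

5.30 g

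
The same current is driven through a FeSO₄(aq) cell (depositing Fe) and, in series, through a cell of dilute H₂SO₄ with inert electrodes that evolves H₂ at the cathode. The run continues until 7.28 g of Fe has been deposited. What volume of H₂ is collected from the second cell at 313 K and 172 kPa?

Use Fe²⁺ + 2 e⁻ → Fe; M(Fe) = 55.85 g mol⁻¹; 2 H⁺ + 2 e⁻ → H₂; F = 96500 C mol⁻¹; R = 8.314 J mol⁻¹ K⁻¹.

n(Fe) = 7.28 / 55.85 = 0.1303 mol, so n(e⁻) = 2 × 0.1303 = 0.2607 mol.
The cells are in series, so the same 0.2607 mol of electrons passes through the second cell.
2 H⁺ + 2 e⁻ → H₂ — 2 mol e⁻ per mol H₂, so n(H₂) = 0.2607/2 = 0.1303 mol.
V = nRT/P = (0.1303 × 8.314 × 313) / (172 × 10³) = 0.00197 m³ = 1.97 L.

1.97 L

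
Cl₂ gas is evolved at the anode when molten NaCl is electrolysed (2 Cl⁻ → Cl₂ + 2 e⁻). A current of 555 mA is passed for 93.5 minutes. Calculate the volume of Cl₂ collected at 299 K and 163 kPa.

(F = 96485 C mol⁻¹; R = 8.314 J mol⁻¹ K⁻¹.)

Q = I·t = 0.5550 A × 5610.0 s = 3114 C.
n(e⁻) = Q/F = 3114 / 96485 = 0.03227 mol.
2 electrons are transferred per Cl₂ molecule, so n(Cl₂) = 0.03227 / 2 = 0.01613 mol.
V = nRT/P = (0.01613 × 8.314 × 299) / (163 × 10³ Pa) = 2.46 × 10⁻⁴ m³ = 0.246 L.

0.246 L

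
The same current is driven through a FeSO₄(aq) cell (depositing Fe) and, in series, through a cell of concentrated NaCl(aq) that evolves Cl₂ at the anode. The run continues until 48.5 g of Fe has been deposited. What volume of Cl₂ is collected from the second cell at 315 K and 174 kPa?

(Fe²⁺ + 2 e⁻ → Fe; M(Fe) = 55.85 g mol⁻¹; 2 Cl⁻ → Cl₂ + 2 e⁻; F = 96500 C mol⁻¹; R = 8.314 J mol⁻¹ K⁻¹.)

13.1 L

n(Fe) = 48.5 / 55.85 = 0.8684 mol, so n(e⁻) = 2 × 0.8684 = 1.737 mol.
The cells are in series, so the same 1.737 mol of electrons passes through the second cell.
2 Cl⁻ → Cl₂ + 2 e⁻ — 2 mol e⁻ per mol Cl₂, so n(Cl₂) = 1.737/2 = 0.8684 mol.
V = nRT/P = (0.8684 × 8.314 × 315) / (174 × 10³) = 0.0131 m³ = 13.1 L.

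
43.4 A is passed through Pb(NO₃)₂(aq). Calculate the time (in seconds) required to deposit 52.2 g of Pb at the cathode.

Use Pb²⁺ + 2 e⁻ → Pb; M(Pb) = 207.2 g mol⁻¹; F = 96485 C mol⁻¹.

1120 s

n(Pb) = m/M = 52.2 / 207.2 = 0.2519 mol.
Each Pb atom requires 2 electrons, so n(e⁻) = 2 × 0.2519 = 0.5039 mol.
Q = n(e⁻)·F = 0.5039 × 96485 = 48620 C.
t = Q/I = 48620 / 43.40 A = 1120 s.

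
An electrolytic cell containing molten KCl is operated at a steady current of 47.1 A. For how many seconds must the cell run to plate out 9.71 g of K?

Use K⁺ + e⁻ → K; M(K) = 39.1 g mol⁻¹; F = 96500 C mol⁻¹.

n(K) = m/M = 9.71 / 39.1 = 0.2483 mol.
Each K atom requires 1 electron, so n(e⁻) = 1 × 0.2483 = 0.2483 mol.
Q = n(e⁻)·F = 0.2483 × 96500 = 23960 C.
t = Q/I = 23960 / 47.10 A = 508.8 s.

509 s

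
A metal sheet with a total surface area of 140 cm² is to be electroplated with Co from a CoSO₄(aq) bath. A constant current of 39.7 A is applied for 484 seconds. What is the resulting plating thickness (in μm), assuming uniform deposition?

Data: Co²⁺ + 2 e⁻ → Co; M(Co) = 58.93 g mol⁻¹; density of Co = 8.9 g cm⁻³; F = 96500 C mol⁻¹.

47.1 μm

Q = I·t = 39.70 × 484.00 = 19210 C; n(e⁻) = 0.1991 mol.
n(Co) = n(e⁻)/2 = 0.09956 mol, so m = 0.09956 × 58.93 = 5.867 g.
Volume = m/ρ = 5.867 / 8.9 = 0.6592 cm³.
Thickness = V/A = 0.6592 / 140 = 0.00471 cm = 47.1 μm.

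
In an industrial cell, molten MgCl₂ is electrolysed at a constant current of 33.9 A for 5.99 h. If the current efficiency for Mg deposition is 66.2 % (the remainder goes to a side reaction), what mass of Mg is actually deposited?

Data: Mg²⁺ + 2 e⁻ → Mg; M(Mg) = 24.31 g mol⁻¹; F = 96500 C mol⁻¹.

Q = I·t = 33.90 × 21564 = 731000 C.
n(e⁻) = 731000/96500 = 7.575 mol; theoretically n(Mg) = 7.575/2 = 3.788 mol, m_theo = 92.08 g.
At 66.2 % efficiency, m_actual = 0.662 × 92.08 = 61.0 g.

61.0 g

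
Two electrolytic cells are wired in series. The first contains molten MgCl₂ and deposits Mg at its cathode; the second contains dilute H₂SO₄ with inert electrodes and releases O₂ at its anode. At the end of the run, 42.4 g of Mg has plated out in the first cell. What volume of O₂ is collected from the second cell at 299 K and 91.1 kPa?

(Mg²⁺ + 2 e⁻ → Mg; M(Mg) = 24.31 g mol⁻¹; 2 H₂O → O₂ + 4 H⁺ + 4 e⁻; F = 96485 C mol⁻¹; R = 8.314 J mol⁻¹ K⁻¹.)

n(Mg) = 42.4 / 24.31 = 1.744 mol, so n(e⁻) = 2 × 1.744 = 3.488 mol.
The cells are in series, so the same 3.488 mol of electrons passes through the second cell.
2 H₂O → O₂ + 4 H⁺ + 4 e⁻ — 4 mol e⁻ per mol O₂, so n(O₂) = 3.488/4 = 0.8721 mol.
V = nRT/P = (0.8721 × 8.314 × 299) / (91.1 × 10³) = 0.0238 m³ = 23.8 L.

23.8 L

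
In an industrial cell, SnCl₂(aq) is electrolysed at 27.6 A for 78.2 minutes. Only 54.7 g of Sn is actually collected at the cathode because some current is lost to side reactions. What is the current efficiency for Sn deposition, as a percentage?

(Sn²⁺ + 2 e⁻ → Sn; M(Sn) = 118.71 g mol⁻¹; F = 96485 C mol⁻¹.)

68.7 %

Q = I·t = 27.60 × 4692.0 = 129500 C; n(e⁻) = 129500/96485 = 1.342 mol.
Theoretical n(Sn) = n(e⁻)/2 = 0.6711 mol, i.e. m_theo = 0.6711 × 118.71 = 79.66 g.
Efficiency = m_actual / m_theo = 54.7 / 79.66 = 68.7 %.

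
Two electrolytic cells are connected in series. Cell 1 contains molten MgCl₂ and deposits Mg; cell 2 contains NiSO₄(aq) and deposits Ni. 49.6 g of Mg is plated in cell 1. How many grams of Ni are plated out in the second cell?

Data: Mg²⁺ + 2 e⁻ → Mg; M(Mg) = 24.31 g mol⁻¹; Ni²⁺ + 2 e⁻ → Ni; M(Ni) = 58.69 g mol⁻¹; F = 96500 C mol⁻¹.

120 g

n(Mg) = 49.6 / 24.31 = 2.040 mol.
Since Mg²⁺ + 2 e⁻ → Mg, n(e⁻) passed = 2 × 2.040 = 4.081 mol.
Cells in series carry the same charge, so the same 4.081 mol of electrons passes through cell 2.
Ni²⁺ + 2 e⁻ → Ni, so n(Ni) = 4.081 / 2 = 2.040 mol.
m(Ni) = 2.040 × 58.69 = 120 g.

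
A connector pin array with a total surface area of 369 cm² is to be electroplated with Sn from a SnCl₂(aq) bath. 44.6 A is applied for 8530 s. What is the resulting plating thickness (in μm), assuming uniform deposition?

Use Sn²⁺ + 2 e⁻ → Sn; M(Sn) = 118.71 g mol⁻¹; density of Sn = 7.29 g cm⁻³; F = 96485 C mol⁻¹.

870 μm

Q = I·t = 44.60 × 8530.0 = 380400 C; n(e⁻) = 3.943 mol.
n(Sn) = n(e⁻)/2 = 1.971 mol, so m = 1.971 × 118.71 = 234.0 g.
Volume = m/ρ = 234.0 / 7.29 = 32.10 cm³.
Thickness = V/A = 32.10 / 369 = 0.0870 cm = 870 μm.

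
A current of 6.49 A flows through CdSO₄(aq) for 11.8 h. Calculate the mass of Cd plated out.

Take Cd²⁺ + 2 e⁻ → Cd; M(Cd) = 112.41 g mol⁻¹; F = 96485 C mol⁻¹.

Q = I·t = 6.490 A × 42480 s = 275700 C.
n(e⁻) = Q/F = 275700 / 96485 = 2.857 mol.
Cd²⁺ + 2 e⁻ → Cd, so n(Cd) = n(e⁻)/2 = 1.429 mol.
m = n·M = 1.429 × 112.41 = 161 g.

161 g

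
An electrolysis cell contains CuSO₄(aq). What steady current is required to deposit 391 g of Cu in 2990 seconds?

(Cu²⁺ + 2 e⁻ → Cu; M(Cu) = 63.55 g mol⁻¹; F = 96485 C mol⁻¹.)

397 A

n(Cu) = 391 / 63.55 = 6.153 mol.
n(e⁻) = 2 × 6.153 = 12.31 mol.
Q = n(e⁻)·F = 12.31 × 96485 = 1187000 C.
I = Q/t = 1187000 / 2990.0 s = 397 A.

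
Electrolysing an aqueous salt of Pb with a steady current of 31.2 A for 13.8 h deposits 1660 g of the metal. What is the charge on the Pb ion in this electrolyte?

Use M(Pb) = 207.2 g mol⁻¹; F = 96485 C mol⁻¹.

Q = I·t = 31.20 A × 49680 s = 1550000 C, so n(e⁻) = 1550000/96485 = 16.06 mol.
n(Pb) deposited = 1660 / 207.2 = 8.012 mol.
Electrons per atom = n(e⁻)/n(Pb) = 16.06 / 8.012 = 2.01 ≈ 2, so the ion is Pb²⁺.

+2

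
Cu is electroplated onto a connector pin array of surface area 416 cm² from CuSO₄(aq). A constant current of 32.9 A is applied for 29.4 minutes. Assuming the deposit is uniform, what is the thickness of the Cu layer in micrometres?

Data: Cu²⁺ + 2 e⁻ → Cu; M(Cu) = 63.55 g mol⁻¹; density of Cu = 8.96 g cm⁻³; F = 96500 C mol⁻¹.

Q = I·t = 32.90 × 1764.0 = 58040 C; n(e⁻) = 0.6014 mol.
n(Cu) = n(e⁻)/2 = 0.3007 mol, so m = 0.3007 × 63.55 = 19.11 g.
Volume = m/ρ = 19.11 / 8.96 = 2.133 cm³.
Thickness = V/A = 2.133 / 416 = 0.00513 cm = 51.3 μm.

51.3 μm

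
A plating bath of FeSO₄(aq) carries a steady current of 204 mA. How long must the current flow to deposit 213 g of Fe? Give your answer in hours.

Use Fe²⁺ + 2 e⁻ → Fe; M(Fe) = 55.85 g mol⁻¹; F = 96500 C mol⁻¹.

n(Fe) = m/M = 213 / 55.85 = 3.814 mol.
Each Fe atom requires 2 electrons, so n(e⁻) = 2 × 3.814 = 7.628 mol.
Q = n(e⁻)·F = 7.628 × 96500 = 736100 C.
t = Q/I = 736100 / 0.2040 A = 3608000 s = 1000 h.

1000 h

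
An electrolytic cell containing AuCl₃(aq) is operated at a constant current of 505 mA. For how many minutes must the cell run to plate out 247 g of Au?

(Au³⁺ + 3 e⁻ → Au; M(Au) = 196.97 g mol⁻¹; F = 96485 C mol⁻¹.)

12000 min

n(Au) = m/M = 247 / 196.97 = 1.254 mol.
Each Au atom requires 3 electrons, so n(e⁻) = 3 × 1.254 = 3.762 mol.
Q = n(e⁻)·F = 3.762 × 96485 = 363000 C.
t = Q/I = 363000 / 0.5050 A = 718800 s = 12000 min.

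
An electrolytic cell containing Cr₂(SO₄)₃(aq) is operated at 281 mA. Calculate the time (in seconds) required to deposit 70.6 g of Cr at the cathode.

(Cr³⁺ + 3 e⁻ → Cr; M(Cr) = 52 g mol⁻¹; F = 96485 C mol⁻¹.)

n(Cr) = m/M = 70.6 / 52 = 1.358 mol.
Each Cr atom requires 3 electrons, so n(e⁻) = 3 × 1.358 = 4.073 mol.
Q = n(e⁻)·F = 4.073 × 96485 = 393000 C.
t = Q/I = 393000 / 0.2810 A = 1399000 s.

1.40 × 10⁶ s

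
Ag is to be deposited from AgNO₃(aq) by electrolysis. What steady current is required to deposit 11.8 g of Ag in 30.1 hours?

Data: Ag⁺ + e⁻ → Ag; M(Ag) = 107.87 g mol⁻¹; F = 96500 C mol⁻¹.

0.0974 A

n(Ag) = 11.8 / 107.87 = 0.1094 mol.
n(e⁻) = 1 × 0.1094 = 0.1094 mol.
Q = n(e⁻)·F = 0.1094 × 96500 = 10560 C.
I = Q/t = 10560 / 108360 s = 0.0974 A.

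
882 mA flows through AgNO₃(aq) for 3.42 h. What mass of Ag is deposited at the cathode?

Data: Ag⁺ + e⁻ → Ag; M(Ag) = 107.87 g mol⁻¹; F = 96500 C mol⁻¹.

Q = I·t = 0.8820 A × 12312 s = 10860 C.
n(e⁻) = Q/F = 10860 / 96500 = 0.1125 mol.
Ag⁺ + e⁻ → Ag, so n(Ag) = n(e⁻)/1 = 0.1125 mol.
m = n·M = 0.1125 × 107.87 = 12.1 g.

12.1 g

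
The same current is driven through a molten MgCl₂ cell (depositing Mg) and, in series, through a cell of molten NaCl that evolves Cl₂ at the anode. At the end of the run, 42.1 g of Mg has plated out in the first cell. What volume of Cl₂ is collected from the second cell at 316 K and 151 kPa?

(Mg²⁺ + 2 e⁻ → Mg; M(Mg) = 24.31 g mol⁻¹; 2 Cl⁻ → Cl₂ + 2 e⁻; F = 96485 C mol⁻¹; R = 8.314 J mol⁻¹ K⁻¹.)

30.1 L

n(Mg) = 42.1 / 24.31 = 1.732 mol, so n(e⁻) = 2 × 1.732 = 3.464 mol.
The cells are in series, so the same 3.464 mol of electrons passes through the second cell.
2 Cl⁻ → Cl₂ + 2 e⁻ — 2 mol e⁻ per mol Cl₂, so n(Cl₂) = 3.464/2 = 1.732 mol.
V = nRT/P = (1.732 × 8.314 × 316) / (151 × 10³) = 0.0301 m³ = 30.1 L.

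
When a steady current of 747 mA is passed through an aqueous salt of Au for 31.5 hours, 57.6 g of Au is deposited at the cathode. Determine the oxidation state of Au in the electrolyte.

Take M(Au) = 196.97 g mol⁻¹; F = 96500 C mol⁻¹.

+3

Q = I·t = 0.7470 A × 113400 s = 84710 C, so n(e⁻) = 84710/96500 = 0.8778 mol.
n(Au) deposited = 57.6 / 196.97 = 0.2924 mol.
Electrons per atom = n(e⁻)/n(Au) = 0.8778 / 0.2924 = 3.00 ≈ 3, so the ion is Au³⁺.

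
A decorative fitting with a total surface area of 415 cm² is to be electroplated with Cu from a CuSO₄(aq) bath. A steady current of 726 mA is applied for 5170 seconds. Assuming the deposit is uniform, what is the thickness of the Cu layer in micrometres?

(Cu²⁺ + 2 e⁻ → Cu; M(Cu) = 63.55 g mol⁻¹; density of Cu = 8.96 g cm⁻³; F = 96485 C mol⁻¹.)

Q = I·t = 0.7260 × 5170.0 = 3753 C; n(e⁻) = 0.03890 mol.
n(Cu) = n(e⁻)/2 = 0.01945 mol, so m = 0.01945 × 63.55 = 1.236 g.
Volume = m/ρ = 1.236 / 8.96 = 0.1380 cm³.
Thickness = V/A = 0.1380 / 415 = 3.32 × 10⁻⁴ cm = 3.32 μm.

3.32 μm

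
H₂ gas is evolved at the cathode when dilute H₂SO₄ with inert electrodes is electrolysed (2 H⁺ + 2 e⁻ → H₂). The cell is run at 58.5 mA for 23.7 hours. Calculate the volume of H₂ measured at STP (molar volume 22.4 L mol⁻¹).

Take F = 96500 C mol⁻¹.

0.579 L

Q = I·t = 0.05850 A × 85320 s = 4991 C.
n(e⁻) = Q/F = 4991 / 96500 = 0.05172 mol.
2 electrons are transferred per H₂ molecule, so n(H₂) = 0.05172 / 2 = 0.02586 mol.
V = n × V_m = 0.02586 × 22.4 = 0.579 L.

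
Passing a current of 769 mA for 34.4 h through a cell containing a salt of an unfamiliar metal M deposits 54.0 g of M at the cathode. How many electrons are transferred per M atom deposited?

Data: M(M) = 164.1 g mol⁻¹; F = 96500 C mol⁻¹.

Q = I·t = 0.7690 A × 123840 s = 95230 C, so n(e⁻) = 95230/96500 = 0.9869 mol.
n(M) deposited = 54.0 / 164.1 = 0.3291 mol.
Electrons per atom = n(e⁻)/n(M) = 0.9869 / 0.3291 = 3.00 ≈ 3, so the ion is M³⁺.

3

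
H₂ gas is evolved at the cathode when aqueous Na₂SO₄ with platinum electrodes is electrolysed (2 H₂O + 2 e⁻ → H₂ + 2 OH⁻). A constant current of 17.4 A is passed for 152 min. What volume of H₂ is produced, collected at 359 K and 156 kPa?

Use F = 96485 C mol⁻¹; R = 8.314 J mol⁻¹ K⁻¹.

15.7 L

Q = I·t = 17.40 A × 9120.0 s = 158700 C.
n(e⁻) = Q/F = 158700 / 96485 = 1.645 mol.
2 electrons are transferred per H₂ molecule, so n(H₂) = 1.645 / 2 = 0.8223 mol.
V = nRT/P = (0.8223 × 8.314 × 359) / (156 × 10³ Pa) = 0.0157 m³ = 15.7 L.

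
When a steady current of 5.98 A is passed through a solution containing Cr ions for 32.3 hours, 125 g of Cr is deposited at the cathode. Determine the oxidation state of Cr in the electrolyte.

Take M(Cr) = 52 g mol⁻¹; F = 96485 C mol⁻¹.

+3

Q = I·t = 5.980 A × 116280 s = 695400 C, so n(e⁻) = 695400/96485 = 7.207 mol.
n(Cr) deposited = 125 / 52 = 2.404 mol.
Electrons per atom = n(e⁻)/n(Cr) = 7.207 / 2.404 = 3.00 ≈ 3, so the ion is Cr³⁺.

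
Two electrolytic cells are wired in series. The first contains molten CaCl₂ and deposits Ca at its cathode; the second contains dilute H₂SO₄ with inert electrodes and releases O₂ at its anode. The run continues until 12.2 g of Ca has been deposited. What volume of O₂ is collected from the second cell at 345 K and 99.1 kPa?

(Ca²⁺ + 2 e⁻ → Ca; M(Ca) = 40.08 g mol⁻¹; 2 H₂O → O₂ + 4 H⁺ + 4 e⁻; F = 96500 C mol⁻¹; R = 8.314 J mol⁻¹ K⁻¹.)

n(Ca) = 12.2 / 40.08 = 0.3044 mol, so n(e⁻) = 2 × 0.3044 = 0.6088 mol.
The cells are in series, so the same 0.6088 mol of electrons passes through the second cell.
2 H₂O → O₂ + 4 H⁺ + 4 e⁻ — 4 mol e⁻ per mol O₂, so n(O₂) = 0.6088/4 = 0.1522 mol.
V = nRT/P = (0.1522 × 8.314 × 345) / (99.1 × 10³) = 0.00441 m³ = 4.41 L.

4.41 L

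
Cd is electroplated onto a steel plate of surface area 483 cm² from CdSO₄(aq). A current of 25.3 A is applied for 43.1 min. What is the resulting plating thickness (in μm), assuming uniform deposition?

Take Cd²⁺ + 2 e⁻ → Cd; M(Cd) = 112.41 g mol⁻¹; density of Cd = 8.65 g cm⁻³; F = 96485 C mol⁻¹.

91.2 μm

Q = I·t = 25.30 × 2586.0 = 65430 C; n(e⁻) = 0.6781 mol.
n(Cd) = n(e⁻)/2 = 0.3390 mol, so m = 0.3390 × 112.41 = 38.11 g.
Volume = m/ρ = 38.11 / 8.65 = 4.406 cm³.
Thickness = V/A = 4.406 / 483 = 0.00912 cm = 91.2 μm.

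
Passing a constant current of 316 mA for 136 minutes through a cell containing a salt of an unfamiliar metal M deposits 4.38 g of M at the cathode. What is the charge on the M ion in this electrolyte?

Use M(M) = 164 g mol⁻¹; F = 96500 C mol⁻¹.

Q = I·t = 0.3160 A × 8160.0 s = 2579 C, so n(e⁻) = 2579/96500 = 0.02672 mol.
n(M) deposited = 4.38 / 164 = 0.02671 mol.
Electrons per atom = n(e⁻)/n(M) = 0.02672 / 0.02671 = 1.00 ≈ 1, so the ion is M⁺.

+1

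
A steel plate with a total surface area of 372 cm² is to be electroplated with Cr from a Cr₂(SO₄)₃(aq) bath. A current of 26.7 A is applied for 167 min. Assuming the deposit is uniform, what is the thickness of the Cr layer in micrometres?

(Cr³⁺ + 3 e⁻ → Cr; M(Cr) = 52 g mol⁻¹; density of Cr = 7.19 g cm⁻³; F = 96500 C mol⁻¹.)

Q = I·t = 26.70 × 10020 = 267500 C; n(e⁻) = 2.772 mol.
n(Cr) = n(e⁻)/3 = 0.9241 mol, so m = 0.9241 × 52 = 48.05 g.
Volume = m/ρ = 48.05 / 7.19 = 6.684 cm³.
Thickness = V/A = 6.684 / 372 = 0.0180 cm = 180 μm.

180 μm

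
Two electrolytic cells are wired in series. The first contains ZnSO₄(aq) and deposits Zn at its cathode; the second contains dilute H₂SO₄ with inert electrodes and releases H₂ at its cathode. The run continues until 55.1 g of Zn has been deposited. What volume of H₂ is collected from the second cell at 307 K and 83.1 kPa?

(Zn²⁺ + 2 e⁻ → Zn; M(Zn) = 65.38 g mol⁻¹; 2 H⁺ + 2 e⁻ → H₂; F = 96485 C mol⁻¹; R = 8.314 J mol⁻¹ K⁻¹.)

25.9 L

n(Zn) = 55.1 / 65.38 = 0.8428 mol, so n(e⁻) = 2 × 0.8428 = 1.686 mol.
The cells are in series, so the same 1.686 mol of electrons passes through the second cell.
2 H⁺ + 2 e⁻ → H₂ — 2 mol e⁻ per mol H₂, so n(H₂) = 1.686/2 = 0.8428 mol.
V = nRT/P = (0.8428 × 8.314 × 307) / (83.1 × 10³) = 0.0259 m³ = 25.9 L.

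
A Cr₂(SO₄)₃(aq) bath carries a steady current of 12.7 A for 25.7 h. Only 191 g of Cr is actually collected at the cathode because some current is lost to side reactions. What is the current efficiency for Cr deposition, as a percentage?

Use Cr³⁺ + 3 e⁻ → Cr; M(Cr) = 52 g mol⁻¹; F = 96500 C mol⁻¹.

Q = I·t = 12.70 × 92520 = 1175000 C; n(e⁻) = 1175000/96500 = 12.18 mol.
Theoretical n(Cr) = n(e⁻)/3 = 4.059 mol, i.e. m_theo = 4.059 × 52 = 211.1 g.
Efficiency = m_actual / m_theo = 191 / 211.1 = 90.5 %.

90.5 %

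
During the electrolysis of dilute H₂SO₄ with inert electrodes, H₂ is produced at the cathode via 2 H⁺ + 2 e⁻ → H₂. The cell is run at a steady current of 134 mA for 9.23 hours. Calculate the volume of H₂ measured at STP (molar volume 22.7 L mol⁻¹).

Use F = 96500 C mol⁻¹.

Q = I·t = 0.1340 A × 33228 s = 4453 C.
n(e⁻) = Q/F = 4453 / 96500 = 0.04614 mol.
2 electrons are transferred per H₂ molecule, so n(H₂) = 0.04614 / 2 = 0.02307 mol.
V = n × V_m = 0.02307 × 22.7 = 0.524 L.

0.524 L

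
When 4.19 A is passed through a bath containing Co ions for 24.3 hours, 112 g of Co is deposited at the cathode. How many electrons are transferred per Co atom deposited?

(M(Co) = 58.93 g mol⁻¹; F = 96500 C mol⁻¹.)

2

Q = I·t = 4.190 A × 87480 s = 366500 C, so n(e⁻) = 366500/96500 = 3.798 mol.
n(Co) deposited = 112 / 58.93 = 1.901 mol.
Electrons per atom = n(e⁻)/n(Co) = 3.798 / 1.901 = 2.00 ≈ 2, so the ion is Co²⁺.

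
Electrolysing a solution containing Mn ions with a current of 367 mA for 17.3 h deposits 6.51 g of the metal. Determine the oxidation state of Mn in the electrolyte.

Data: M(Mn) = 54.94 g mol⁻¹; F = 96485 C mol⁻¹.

Q = I·t = 0.3670 A × 62280 s = 22860 C, so n(e⁻) = 22860/96485 = 0.2369 mol.
n(Mn) deposited = 6.51 / 54.94 = 0.1185 mol.
Electrons per atom = n(e⁻)/n(Mn) = 0.2369 / 0.1185 = 2.00 ≈ 2, so the ion is Mn²⁺.

+2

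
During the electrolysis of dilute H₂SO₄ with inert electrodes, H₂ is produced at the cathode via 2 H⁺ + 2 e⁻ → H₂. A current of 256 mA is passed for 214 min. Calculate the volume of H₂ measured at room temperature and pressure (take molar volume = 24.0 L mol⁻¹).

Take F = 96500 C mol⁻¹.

Q = I·t = 0.2560 A × 12840 s = 3287 C.
n(e⁻) = Q/F = 3287 / 96500 = 0.03406 mol.
2 electrons are transferred per H₂ molecule, so n(H₂) = 0.03406 / 2 = 0.01703 mol.
V = n × V_m = 0.01703 × 24.0 = 0.409 L.

0.409 L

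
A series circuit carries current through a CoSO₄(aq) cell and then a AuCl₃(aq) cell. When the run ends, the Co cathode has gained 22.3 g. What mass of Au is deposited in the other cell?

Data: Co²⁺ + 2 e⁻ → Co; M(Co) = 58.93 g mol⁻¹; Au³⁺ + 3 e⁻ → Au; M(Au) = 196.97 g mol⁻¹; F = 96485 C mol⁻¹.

49.7 g

n(Co) = 22.3 / 58.93 = 0.3784 mol.
Since Co²⁺ + 2 e⁻ → Co, n(e⁻) passed = 2 × 0.3784 = 0.7568 mol.
Cells in series carry the same charge, so the same 0.7568 mol of electrons passes through cell 2.
Au³⁺ + 3 e⁻ → Au, so n(Au) = 0.7568 / 3 = 0.2523 mol.
m(Au) = 0.2523 × 196.97 = 49.7 g.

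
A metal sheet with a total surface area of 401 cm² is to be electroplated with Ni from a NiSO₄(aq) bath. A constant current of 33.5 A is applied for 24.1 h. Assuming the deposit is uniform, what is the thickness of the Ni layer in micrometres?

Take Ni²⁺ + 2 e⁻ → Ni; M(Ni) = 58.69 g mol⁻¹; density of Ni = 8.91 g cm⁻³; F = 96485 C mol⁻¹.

Q = I·t = 33.50 × 86760 = 2906000 C; n(e⁻) = 30.12 mol.
n(Ni) = n(e⁻)/2 = 15.06 mol, so m = 15.06 × 58.69 = 884.0 g.
Volume = m/ρ = 884.0 / 8.91 = 99.21 cm³.
Thickness = V/A = 99.21 / 401 = 0.247 cm = 2470 μm.

2470 μm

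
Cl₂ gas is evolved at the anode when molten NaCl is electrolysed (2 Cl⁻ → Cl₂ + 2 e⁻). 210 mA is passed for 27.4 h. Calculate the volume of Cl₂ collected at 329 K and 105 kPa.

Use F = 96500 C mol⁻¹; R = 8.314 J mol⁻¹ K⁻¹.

2.80 L

Q = I·t = 0.2100 A × 98640 s = 20710 C.
n(e⁻) = Q/F = 20710 / 96500 = 0.2147 mol.
2 electrons are transferred per Cl₂ molecule, so n(Cl₂) = 0.2147 / 2 = 0.1073 mol.
V = nRT/P = (0.1073 × 8.314 × 329) / (105 × 10³ Pa) = 0.00280 m³ = 2.80 L.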